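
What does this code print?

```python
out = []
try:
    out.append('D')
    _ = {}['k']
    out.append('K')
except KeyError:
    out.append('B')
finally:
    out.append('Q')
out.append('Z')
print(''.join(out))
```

Execution trace: 'D' (try body) → 'B' (except KeyError) → 'Q' (finally) → 'Z' (after the try/except). Output: DBQZ

Answer: DBQZ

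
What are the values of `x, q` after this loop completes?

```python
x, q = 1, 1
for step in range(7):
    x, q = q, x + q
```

Fibonacci: after 7 iterations
`x, q` takes the values: (1, 1) → (1, 2) → (2, 3) → (3, 5) → (5, 8) → (8, 13) → (13, 21) → (21, 34)

Answer: 21, 34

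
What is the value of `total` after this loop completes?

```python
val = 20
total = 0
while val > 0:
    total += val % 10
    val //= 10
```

Sum digits of 20
`total` takes the values: 0 → 2

Answer: 2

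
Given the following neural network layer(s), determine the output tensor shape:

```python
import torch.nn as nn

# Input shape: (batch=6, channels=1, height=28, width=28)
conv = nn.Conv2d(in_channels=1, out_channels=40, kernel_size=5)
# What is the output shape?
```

Input: (6, 1, 28, 28) -> Output: (6, 40, 24, 24)

Answer: (6, 40, 24, 24)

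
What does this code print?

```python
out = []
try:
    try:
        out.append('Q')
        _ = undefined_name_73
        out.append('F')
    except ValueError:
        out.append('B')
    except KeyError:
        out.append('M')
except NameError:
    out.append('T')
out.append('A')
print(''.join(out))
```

Execution trace: 'Q' (try body) → 'T' (outer except NameError) → 'A' (after the try/except). Output: QTA

Answer: QTA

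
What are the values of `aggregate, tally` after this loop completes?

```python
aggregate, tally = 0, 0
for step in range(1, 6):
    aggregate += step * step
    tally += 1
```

Sum of squares and count
`aggregate, tally` takes the values: (0, 0) → (1, 0) → (1, 1) → (5, 1) → (5, 2) → (14, 2) → (14, 3) → (30, 3) → (30, 4) → (55, 4) → (55, 5)

Answer: 55, 5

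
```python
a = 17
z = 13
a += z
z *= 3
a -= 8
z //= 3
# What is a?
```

Trace:
`a = 17` → a = 17
`z = 13` → z = 13
`a += z` → a = 30
`z *= 3` → z = 39
`a -= 8` → a = 22
`z //= 3` → z = 13
So a = 22

Answer: 22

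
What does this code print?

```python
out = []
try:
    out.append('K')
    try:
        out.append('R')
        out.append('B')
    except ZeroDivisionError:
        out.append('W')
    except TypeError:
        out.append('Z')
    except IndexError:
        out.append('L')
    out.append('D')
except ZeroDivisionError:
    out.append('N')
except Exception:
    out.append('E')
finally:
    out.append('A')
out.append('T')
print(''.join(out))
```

Execution trace: 'K' (try body) → 'R' (inner try body) → 'B' (inner try body, no exception) → 'D' (try body, no exception) → 'A' (finally) → 'T' (after the try/except). Output: KRBDAT

Answer: KRBDAT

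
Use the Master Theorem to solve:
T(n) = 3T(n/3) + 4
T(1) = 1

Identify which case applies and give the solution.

a=3, b=3, f(n)=4. log_3(3) = 1. Since c=0 < 1, Case 1 applies: T(n) = Θ(n^log_b(a)) = O(n).

Answer: O(n) - Case 1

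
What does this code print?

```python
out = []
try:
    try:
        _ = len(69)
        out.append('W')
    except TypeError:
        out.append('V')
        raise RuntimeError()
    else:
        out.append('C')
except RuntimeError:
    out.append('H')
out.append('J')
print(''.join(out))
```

Execution trace: 'V' (inner except TypeError) → 'H' (outer except RuntimeError) → 'J' (after the try/except). Output: VHJ

Answer: VHJ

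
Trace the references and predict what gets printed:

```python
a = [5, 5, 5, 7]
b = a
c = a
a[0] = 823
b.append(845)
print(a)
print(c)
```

Key concept: multiple aliases.
Step by step:
`a = [5, 5, 5, 7]` → a = [5, 5, 5, 7]
`b = a` → b = [5, 5, 5, 7] (same object as a)
`c = a` → c = [5, 5, 5, 7] (same object as a, b)
`a[0] = 823` → a = [823, 5, 5, 7] (same object as b, c); b = [823, 5, 5, 7] (same object as a, c); c = [823, 5, 5, 7] (same object as a, b)
`b.append(845)` → a = [823, 5, 5, 7, 845] (same object as b, c); b = [823, 5, 5, 7, 845] (same object as a, c); c = [823, 5, 5, 7, 845] (same object as a, b)
`print(a)` → prints [823, 5, 5, 7, 845]
`print(c)` → prints [823, 5, 5, 7, 845]

Answer:
[823, 5, 5, 7, 845]
[823, 5, 5, 7, 845]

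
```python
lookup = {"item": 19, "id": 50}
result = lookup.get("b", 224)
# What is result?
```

Trace:
`lookup = {"item": 19, "id": 50}` → lookup = {'item': 19, 'id': 50}
`result = lookup.get("b", 224)` → result = 224
So result = 224

Answer: 224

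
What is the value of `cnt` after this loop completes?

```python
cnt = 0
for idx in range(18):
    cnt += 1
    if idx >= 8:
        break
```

Loop breaks when idx reaches 8, cnt is 9
`cnt` takes the values: 0 → 1 → 2 → 3 → 4 → 5 → 6 → 7 → 8 → 9

Answer: 9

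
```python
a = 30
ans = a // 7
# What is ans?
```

Trace:
`a = 30` → a = 30
`ans = a // 7` → ans = 4
So ans = 4

Answer: 4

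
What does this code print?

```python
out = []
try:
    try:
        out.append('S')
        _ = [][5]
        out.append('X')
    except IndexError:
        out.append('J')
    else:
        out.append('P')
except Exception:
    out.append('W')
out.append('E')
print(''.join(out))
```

Execution trace: 'S' (inner try body) → 'J' (inner except IndexError) → 'E' (after the try/except). Output: SJE

Answer: SJE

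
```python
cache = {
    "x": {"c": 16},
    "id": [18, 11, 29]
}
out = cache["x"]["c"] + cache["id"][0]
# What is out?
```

Trace:
`cache = { ...` → cache = {'x': {'c': 16}, 'id': [18, 11, 29]}
`out = cache["x"]["c"] + cache["id"][0]` → out = 34
So out = 34

Answer: 34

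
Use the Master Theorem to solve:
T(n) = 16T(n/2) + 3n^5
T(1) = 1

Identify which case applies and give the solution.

a=16, b=2, f(n)=3n^5. log_2(16) = 4. Since c=5 > 4 and the regularity condition holds (16(n/2)^5 = (16/2^5)n^5 with 16/2^5 < 1), Case 3 applies: T(n) = Θ(f(n)) = O(n^5).

Answer: O(n^5) - Case 3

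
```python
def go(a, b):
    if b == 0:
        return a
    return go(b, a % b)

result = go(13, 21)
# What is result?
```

go(13, 21) -> go(21, 13) -> go(13, 8) -> go(8, 5) -> go(5, 3) -> go(3, 2) -> go(2, 1) -> go(1, 0) -> 1

Answer: 1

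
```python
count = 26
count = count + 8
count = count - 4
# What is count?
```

Trace:
`count = 26` → count = 26
`count = count + 8` → count = 34
`count = count - 4` → count = 30
So count = 30

Answer: 30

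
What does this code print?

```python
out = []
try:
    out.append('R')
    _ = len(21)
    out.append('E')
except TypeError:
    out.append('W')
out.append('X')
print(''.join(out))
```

Execution trace: 'R' (try body) → 'W' (except TypeError) → 'X' (after the try/except). Output: RWX

Answer: RWX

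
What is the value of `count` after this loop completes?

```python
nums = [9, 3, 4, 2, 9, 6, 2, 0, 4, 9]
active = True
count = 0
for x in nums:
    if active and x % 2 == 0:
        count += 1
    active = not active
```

Count even values at even positions
`count` takes the values: 0 → 1 → 2 → 3

Answer: 3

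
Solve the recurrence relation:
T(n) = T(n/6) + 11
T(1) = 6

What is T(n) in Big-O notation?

Each step divides n by 6 and adds 11. After log_6(n) steps we reach T(1)=6. So T(n) = 11·log_6(n) + 6 = O(log n).

Answer: O(log n)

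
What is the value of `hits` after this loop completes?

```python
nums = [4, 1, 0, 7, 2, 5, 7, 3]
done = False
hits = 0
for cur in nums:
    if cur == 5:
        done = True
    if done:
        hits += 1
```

Count elements after first 5 in [4, 1, 0, 7, 2, 5, 7, 3]
`hits` takes the values: 0 → 1 → 2 → 3

Answer: 3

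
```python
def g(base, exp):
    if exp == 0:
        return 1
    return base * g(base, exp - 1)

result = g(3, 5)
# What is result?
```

g(3, 5) = 3 * 3 * 3 * 3 * 3 = 243

Answer: 243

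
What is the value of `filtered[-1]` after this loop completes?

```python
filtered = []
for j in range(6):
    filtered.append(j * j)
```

Last element of squares 0 to 5
`filtered` takes the values: [] → [0] → [0, 1] → [0, 1, 4] → [0, 1, 4, 9] → [0, 1, 4, 9, 16] → [0, 1, 4, 9, 16, 25]
So `filtered[-1]` = 25

Answer: 25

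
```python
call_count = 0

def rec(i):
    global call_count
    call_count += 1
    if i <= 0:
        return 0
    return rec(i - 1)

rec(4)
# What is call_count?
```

Linear recursion stepping by 1: 5 calls from i=4 down to ≤0.

Answer: 5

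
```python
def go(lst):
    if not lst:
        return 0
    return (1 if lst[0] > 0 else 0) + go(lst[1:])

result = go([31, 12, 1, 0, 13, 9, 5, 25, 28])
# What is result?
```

Count of positive elements in [31, 12, 1, 0, 13, 9, 5, 25, 28] = 8

Answer: 8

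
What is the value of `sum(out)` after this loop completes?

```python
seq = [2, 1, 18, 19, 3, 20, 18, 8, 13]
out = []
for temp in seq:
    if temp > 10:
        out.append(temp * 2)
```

Sum of doubled values > 10
`out` takes the values: [] → [36] → [36, 38] → [36, 38, 40] → [36, 38, 40, 36] → [36, 38, 40, 36, 26]
So `sum(out)` = 176

Answer: 176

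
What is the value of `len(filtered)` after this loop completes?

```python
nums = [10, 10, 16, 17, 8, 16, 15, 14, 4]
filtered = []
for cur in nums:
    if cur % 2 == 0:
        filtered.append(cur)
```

Count even numbers in [10, 10, 16, 17, 8, 16, 15, 14, 4]
`filtered` takes the values: [] → [10] → [10, 10] → [10, 10, 16] → [10, 10, 16, 8] → [10, 10, 16, 8, 16] → [10, 10, 16, 8, 16, 14] → [10, 10, 16, 8, 16, 14, 4]
So `len(filtered)` = 7

Answer: 7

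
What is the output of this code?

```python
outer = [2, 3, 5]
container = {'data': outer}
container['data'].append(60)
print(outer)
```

Key concept: dict holds reference to list.
Step by step:
`outer = [2, 3, 5]` → outer = [2, 3, 5]
`container = {'data': outer}` → container = {'data': [2, 3, 5]}
`container['data'].append(60)` → outer = [2, 3, 5, 60]; container = {'data': [2, 3, 5, 60]}
`print(outer)` → prints [2, 3, 5, 60]

Answer: [2, 3, 5, 60]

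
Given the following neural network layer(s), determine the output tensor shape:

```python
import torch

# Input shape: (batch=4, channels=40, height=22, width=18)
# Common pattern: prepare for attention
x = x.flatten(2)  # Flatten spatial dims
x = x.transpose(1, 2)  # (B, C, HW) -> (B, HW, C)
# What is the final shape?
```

Input: (4, 40, 22, 18) -> after flatten(2): (4, 40, 396) -> Output: (4, 396, 40)

Answer: (4, 396, 40)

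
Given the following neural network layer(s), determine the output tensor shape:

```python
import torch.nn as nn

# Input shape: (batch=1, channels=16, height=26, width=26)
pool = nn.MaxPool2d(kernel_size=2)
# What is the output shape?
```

Input: (1, 16, 26, 26) -> Output: (1, 16, 13, 13)

Answer: (1, 16, 13, 13)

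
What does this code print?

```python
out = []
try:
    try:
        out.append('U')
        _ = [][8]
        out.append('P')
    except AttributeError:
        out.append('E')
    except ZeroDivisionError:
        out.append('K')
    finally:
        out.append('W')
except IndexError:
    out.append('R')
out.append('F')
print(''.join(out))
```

Execution trace: 'U' (try body) → 'W' (finally) → 'R' (outer except IndexError) → 'F' (after the try/except). Output: UWRF

Answer: UWRF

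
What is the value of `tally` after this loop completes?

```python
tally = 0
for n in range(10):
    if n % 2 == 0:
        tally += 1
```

Count numbers divisible by 2 in range(10)
`tally` takes the values: 0 → 1 → 2 → 3 → 4 → 5

Answer: 5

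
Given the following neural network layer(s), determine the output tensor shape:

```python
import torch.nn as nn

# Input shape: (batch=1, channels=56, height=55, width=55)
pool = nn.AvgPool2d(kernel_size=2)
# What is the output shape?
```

Input: (1, 56, 55, 55) -> Output: (1, 56, 27, 27)

Answer: (1, 56, 27, 27)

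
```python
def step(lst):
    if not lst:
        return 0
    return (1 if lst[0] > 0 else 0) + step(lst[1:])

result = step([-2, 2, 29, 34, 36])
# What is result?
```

Count of positive elements in [-2, 2, 29, 34, 36] = 4

Answer: 4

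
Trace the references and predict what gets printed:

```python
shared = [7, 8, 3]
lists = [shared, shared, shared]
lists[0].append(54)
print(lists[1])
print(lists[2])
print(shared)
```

Key concept: list of same reference.
Step by step:
`shared = [7, 8, 3]` → shared = [7, 8, 3]
`lists = [shared, shared, shared]` → lists = [[7, 8, 3], [7, 8, 3], [7, 8, 3]]
`lists[0].append(54)` → shared = [7, 8, 3, 54]; lists = [[7, 8, 3, 54], [7, 8, 3, 54], [7, 8, 3, 54]]
`print(lists[1])` → prints [7, 8, 3, 54]
`print(lists[2])` → prints [7, 8, 3, 54]
`print(shared)` → prints [7, 8, 3, 54]

Answer:
[7, 8, 3, 54]
[7, 8, 3, 54]
[7, 8, 3, 54]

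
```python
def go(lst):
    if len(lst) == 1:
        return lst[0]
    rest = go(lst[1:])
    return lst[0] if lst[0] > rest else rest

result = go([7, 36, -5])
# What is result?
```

Recursive max over [7, 36, -5] = 36

Answer: 36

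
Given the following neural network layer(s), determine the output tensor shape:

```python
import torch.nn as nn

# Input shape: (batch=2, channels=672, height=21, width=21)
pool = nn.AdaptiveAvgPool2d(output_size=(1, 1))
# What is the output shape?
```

Input: (2, 672, 21, 21) -> Output: (2, 672, 1, 1)

Answer: (2, 672, 1, 1)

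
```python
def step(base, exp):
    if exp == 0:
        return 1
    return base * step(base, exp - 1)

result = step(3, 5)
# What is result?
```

step(3, 5) = 3 * 3 * 3 * 3 * 3 = 243

Answer: 243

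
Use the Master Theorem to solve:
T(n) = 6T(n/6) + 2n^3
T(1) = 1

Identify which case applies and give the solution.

a=6, b=6, f(n)=2n^3. log_6(6) = 1. Since c=3 > 1 and the regularity condition holds (6(n/6)^3 = (6/6^3)n^3 with 6/6^3 < 1), Case 3 applies: T(n) = Θ(f(n)) = O(n^3).

Answer: O(n^3) - Case 3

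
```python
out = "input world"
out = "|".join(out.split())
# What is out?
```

Trace:
`out = "input world"` → out = 'input world'
`out = "|".join(out.split())` → out = 'input|world'
So out = 'input|world'

Answer: 'input|world'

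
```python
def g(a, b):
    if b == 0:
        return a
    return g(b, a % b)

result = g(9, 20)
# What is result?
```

g(9, 20) -> g(20, 9) -> g(9, 2) -> g(2, 1) -> g(1, 0) -> 1

Answer: 1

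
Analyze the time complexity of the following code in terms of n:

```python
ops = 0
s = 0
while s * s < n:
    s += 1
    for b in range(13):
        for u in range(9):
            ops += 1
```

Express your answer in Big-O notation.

Each loop level contributes: √n × 1 × 1. Multiplying the contributions gives O(√n).

Answer: O(√n)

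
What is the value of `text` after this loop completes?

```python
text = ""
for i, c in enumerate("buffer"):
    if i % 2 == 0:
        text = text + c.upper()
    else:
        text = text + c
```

Uppercase even positions in 'buffer'
`text` takes the values: "" → "B" → "Bu" → "BuF" → "BuFf" → "BuFfE" → "BuFfEr"

Answer: "BuFfEr"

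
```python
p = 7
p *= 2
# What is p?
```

Trace:
`p = 7` → p = 7
`p *= 2` → p = 14
So p = 14

Answer: 14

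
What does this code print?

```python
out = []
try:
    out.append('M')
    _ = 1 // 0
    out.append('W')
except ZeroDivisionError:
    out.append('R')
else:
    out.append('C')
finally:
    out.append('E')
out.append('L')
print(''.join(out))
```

Execution trace: 'M' (try body) → 'R' (except ZeroDivisionError) → 'E' (finally) → 'L' (after the try/except). Output: MREL

Answer: MREL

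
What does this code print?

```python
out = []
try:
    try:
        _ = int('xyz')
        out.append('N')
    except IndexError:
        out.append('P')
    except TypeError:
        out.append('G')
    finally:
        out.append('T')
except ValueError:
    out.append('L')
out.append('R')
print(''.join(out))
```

Execution trace: 'T' (finally) → 'L' (outer except ValueError) → 'R' (after the try/except). Output: TLR

Answer: TLR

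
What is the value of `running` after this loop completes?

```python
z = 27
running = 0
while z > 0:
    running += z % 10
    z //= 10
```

Sum digits of 27
`running` takes the values: 0 → 7 → 9

Answer: 9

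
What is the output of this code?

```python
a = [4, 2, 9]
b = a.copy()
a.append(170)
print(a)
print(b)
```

Key concept: list.copy() creates independent copy.
Step by step:
`a = [4, 2, 9]` → a = [4, 2, 9]
`b = a.copy()` → b = [4, 2, 9]
`a.append(170)` → a = [4, 2, 9, 170]
`print(a)` → prints [4, 2, 9, 170]
`print(b)` → prints [4, 2, 9]

Answer:
[4, 2, 9, 170]
[4, 2, 9]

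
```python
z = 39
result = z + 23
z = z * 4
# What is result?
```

Trace:
`z = 39` → z = 39
`result = z + 23` → result = 62
`z = z * 4` → z = 156
So result = 62

Answer: 62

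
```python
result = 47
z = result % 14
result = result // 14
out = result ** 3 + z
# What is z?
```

Trace:
`result = 47` → result = 47
`z = result % 14` → z = 5
`result = result // 14` → result = 3
`out = result ** 3 + z` → out = 32
So z = 5

Answer: 5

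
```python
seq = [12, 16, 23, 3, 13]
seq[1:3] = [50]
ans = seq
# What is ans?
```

Trace:
`seq = [12, 16, 23, 3, 13]` → seq = [12, 16, 23, 3, 13]
`seq[1:3] = [50]` → seq = [12, 50, 3, 13]
`ans = seq` → ans = [12, 50, 3, 13]
So ans = [12, 50, 3, 13]

Answer: [12, 50, 3, 13]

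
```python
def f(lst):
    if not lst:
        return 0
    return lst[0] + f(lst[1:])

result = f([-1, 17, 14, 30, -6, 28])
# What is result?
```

(-1) + 17 + 14 + 30 + (-6) + 28 + 0 = 82

Answer: 82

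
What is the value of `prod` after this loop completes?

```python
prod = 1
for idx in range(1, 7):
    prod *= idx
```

6! = 720
`prod` takes the values: 1 → 2 → 6 → 24 → 120 → 720

Answer: 720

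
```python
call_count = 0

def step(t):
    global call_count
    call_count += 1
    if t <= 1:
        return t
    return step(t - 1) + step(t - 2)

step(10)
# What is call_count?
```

Calls(t) = 1 + Calls(t-1) + Calls(t-2); Calls(0)=Calls(1)=1. For t=10 this gives 177.

Answer: 177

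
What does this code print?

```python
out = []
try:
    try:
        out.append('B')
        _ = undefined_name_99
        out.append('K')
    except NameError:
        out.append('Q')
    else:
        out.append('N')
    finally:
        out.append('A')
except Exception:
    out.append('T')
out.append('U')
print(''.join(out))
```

Execution trace: 'B' (inner try body) → 'Q' (inner except NameError) → 'A' (inner finally) → 'U' (after the try/except). Output: BQAU

Answer: BQAU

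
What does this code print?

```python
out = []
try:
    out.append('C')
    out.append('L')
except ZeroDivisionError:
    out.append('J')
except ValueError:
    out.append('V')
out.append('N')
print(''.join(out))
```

Execution trace: 'C' (try body) → 'L' (try body, no exception) → 'N' (after the try/except). Output: CLN

Answer: CLN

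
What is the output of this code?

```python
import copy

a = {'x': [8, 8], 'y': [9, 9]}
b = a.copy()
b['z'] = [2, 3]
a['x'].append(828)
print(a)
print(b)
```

Key concept: shallow copy of dict with mutable values.
Step by step:
`a = {'x': [8, 8], 'y': [9, 9]}` → a = {'x': [8, 8], 'y': [9, 9]}
`b = a.copy()` → b = {'x': [8, 8], 'y': [9, 9]}
`b['z'] = [2, 3]` → b = {'x': [8, 8], 'y': [9, 9], 'z': [2, 3]}
`a['x'].append(828)` → a = {'x': [8, 8, 828], 'y': [9, 9]}; b = {'x': [8, 8, 828], 'y': [9, 9], 'z': [2, 3]}
`print(a)` → prints {'x': [8, 8, 828], 'y': [9, 9]}
`print(b)` → prints {'x': [8, 8, 828], 'y': [9, 9], 'z': [2, 3]}

Answer:
{'x': [8, 8, 828], 'y': [9, 9]}
{'x': [8, 8, 828], 'y': [9, 9], 'z': [2, 3]}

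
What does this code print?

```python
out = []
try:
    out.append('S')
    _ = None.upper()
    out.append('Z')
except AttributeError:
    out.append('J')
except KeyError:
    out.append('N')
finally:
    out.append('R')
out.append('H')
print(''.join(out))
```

Execution trace: 'S' (try body) → 'J' (except AttributeError) → 'R' (finally) → 'H' (after the try/except). Output: SJRH

Answer: SJRH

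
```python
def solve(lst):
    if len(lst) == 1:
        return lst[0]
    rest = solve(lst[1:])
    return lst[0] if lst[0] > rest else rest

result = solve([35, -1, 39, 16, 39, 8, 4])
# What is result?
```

Recursive max over [35, -1, 39, 16, 39, 8, 4] = 39

Answer: 39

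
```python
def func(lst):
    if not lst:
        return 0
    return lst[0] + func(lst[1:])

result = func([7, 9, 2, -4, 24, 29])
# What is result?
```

7 + 9 + 2 + (-4) + 24 + 29 + 0 = 67

Answer: 67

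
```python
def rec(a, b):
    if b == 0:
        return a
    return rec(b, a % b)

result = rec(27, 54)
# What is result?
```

rec(27, 54) -> rec(54, 27) -> rec(27, 0) -> 27

Answer: 27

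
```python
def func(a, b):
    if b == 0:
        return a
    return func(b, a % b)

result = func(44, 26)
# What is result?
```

func(44, 26) -> func(26, 18) -> func(18, 8) -> func(8, 2) -> func(2, 0) -> 2

Answer: 2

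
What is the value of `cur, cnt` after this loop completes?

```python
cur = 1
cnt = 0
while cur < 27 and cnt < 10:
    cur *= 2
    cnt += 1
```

Double until >= 27 or 10 iterations
`cur, cnt` takes the values: (1, 0) → (2, 0) → (2, 1) → (4, 1) → (4, 2) → (8, 2) → (8, 3) → (16, 3) → (16, 4) → (32, 4) → (32, 5)

Answer: 32, 5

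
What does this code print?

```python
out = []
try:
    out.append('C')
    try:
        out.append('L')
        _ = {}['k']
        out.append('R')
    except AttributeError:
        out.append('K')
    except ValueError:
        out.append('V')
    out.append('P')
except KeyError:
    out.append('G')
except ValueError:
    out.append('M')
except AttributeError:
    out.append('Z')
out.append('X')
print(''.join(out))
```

Execution trace: 'C' (try body) → 'L' (inner try body) → 'G' (except KeyError) → 'X' (after the try/except). Output: CLGX

Answer: CLGX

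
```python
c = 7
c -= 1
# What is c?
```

Trace:
`c = 7` → c = 7
`c -= 1` → c = 6
So c = 6

Answer: 6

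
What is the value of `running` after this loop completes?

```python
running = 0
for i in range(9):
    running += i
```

Sum of 0 to 8 = 36
`running` takes the values: 0 → 1 → 3 → 6 → 10 → 15 → 21 → 28 → 36

Answer: 36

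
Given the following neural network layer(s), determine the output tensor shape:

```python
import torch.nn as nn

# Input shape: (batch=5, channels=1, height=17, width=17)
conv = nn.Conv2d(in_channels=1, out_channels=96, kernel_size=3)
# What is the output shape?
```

Input: (5, 1, 17, 17) -> Output: (5, 96, 15, 15)

Answer: (5, 96, 15, 15)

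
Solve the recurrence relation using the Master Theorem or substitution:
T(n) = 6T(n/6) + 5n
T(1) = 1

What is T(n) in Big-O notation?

By Master Theorem: a=6, b=6, f(n)=5n. Since log_6(6) = 1 and f(n) = Θ(n^1), Case 2 applies. T(n) = O(n log n).

Answer: O(n log n)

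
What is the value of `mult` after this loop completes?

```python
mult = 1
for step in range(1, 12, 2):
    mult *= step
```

Product of 1, 3, 5, ... up to 11
`mult` takes the values: 1 → 3 → 15 → 105 → 945 → 10395

Answer: 10395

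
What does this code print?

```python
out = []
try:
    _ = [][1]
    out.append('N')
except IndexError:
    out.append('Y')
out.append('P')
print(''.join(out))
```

Execution trace: 'Y' (except IndexError) → 'P' (after the try/except). Output: YP

Answer: YP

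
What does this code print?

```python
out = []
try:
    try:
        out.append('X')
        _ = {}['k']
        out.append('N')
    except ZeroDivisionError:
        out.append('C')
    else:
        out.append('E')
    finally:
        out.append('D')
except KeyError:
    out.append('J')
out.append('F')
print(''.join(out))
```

Execution trace: 'X' (try body) → 'D' (finally) → 'J' (outer except KeyError) → 'F' (after the try/except). Output: XDJF

Answer: XDJF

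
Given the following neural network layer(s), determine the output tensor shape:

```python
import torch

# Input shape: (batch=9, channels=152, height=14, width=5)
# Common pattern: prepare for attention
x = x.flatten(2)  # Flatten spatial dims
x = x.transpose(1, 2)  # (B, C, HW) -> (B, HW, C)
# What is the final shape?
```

Input: (9, 152, 14, 5) -> after flatten(2): (9, 152, 70) -> Output: (9, 70, 152)

Answer: (9, 70, 152)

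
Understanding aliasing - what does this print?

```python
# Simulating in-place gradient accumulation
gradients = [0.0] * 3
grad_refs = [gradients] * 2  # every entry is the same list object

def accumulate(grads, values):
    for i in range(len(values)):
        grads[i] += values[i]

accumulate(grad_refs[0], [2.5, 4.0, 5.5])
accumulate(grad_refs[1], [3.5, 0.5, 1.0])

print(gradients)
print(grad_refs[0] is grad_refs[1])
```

Key concept: gradient accumulation aliasing.
Step by step:
`gradients = [0.0] * 3` → gradients = [0.0, 0.0, 0.0]
`grad_refs = [gradients] * 2` → grad_refs = [[0.0, 0.0, 0.0], [0.0, 0.0, 0.0]]
`accumulate(grad_refs[0], [2.5, 4.0, 5.5])` → gradients = [2.5, 4.0, 5.5]; grad_refs = [[2.5, 4.0, 5.5], [2.5, 4.0, 5.5]]
`accumulate(grad_refs[1], [3.5, 0.5, 1.0])` → gradients = [6.0, 4.5, 6.5]; grad_refs = [[6.0, 4.5, 6.5], [6.0, 4.5, 6.5]]
`print(gradients)` → prints [6.0, 4.5, 6.5]
`print(grad_refs[0] is grad_refs[1])` → prints True

Answer:
[6.0, 4.5, 6.5]
True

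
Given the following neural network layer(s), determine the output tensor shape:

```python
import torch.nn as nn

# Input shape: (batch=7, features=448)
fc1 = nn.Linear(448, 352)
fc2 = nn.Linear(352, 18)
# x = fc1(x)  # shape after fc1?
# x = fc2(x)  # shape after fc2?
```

Input: (7, 448) -> after fc1: (7, 352) -> Output: (7, 18)

Answer: (7, 18)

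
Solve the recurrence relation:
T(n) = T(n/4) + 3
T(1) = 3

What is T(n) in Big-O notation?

Each step divides n by 4 and adds 3. After log_4(n) steps we reach T(1)=3. So T(n) = 3·log_4(n) + 3 = O(log n).

Answer: O(log n)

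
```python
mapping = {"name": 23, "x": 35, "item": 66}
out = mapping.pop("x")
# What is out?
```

Trace:
`mapping = {"name": 23, "x": 35, "item": 66}` → mapping = {'name': 23, 'x': 35, 'item': 66}
`out = mapping.pop("x")` → mapping = {'name': 23, 'item': 66}; out = 35
So out = 35

Answer: 35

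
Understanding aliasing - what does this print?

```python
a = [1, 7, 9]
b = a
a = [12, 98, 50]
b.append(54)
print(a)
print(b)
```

Key concept: rebinding vs mutation: a is rebound to a new list, b still points at the original.
Step by step:
`a = [1, 7, 9]` → a = [1, 7, 9]
`b = a` → b = [1, 7, 9] (same object as a)
`a = [12, 98, 50]` → a = [12, 98, 50]
`b.append(54)` → b = [1, 7, 9, 54]
`print(a)` → prints [12, 98, 50]
`print(b)` → prints [1, 7, 9, 54]

Answer:
[12, 98, 50]
[1, 7, 9, 54]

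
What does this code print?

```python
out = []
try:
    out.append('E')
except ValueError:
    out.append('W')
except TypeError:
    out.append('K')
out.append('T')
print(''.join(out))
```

Execution trace: 'E' (try body, no exception) → 'T' (after the try/except). Output: ET

Answer: ET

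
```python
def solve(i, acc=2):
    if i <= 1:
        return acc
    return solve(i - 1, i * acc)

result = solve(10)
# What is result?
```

Accumulator trace (n, acc): (10, 2) -> (9, 20) -> (8, 180) -> (7, 1440) -> (6, 10080) -> (5, 60480) -> (4, 302400) -> (3, 1209600) -> (2, 3628800) -> (1, 7257600) -> return 7257600

Answer: 7257600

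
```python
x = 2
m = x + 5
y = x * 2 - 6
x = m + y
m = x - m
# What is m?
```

Trace:
`x = 2` → x = 2
`m = x + 5` → m = 7
`y = x * 2 - 6` → y = -2
`x = m + y` → x = 5
`m = x - m` → m = -2
So m = -2

Answer: -2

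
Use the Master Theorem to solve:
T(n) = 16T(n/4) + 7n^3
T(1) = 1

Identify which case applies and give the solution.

a=16, b=4, f(n)=7n^3. log_4(16) = 2. Since c=3 > 2 and the regularity condition holds (16(n/4)^3 = (16/4^3)n^3 with 16/4^3 < 1), Case 3 applies: T(n) = Θ(f(n)) = O(n^3).

Answer: O(n^3) - Case 3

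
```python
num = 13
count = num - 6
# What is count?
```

Trace:
`num = 13` → num = 13
`count = num - 6` → count = 7
So count = 7

Answer: 7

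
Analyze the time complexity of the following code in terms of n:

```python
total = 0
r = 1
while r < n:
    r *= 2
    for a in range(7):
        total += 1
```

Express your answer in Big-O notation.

Each loop level contributes: log n × 1. Multiplying the contributions gives O(log n).

Answer: O(log n)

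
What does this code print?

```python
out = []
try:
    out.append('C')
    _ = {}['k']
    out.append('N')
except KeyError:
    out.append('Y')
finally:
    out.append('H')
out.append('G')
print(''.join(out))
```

Execution trace: 'C' (try body) → 'Y' (except KeyError) → 'H' (finally) → 'G' (after the try/except). Output: CYHG

Answer: CYHG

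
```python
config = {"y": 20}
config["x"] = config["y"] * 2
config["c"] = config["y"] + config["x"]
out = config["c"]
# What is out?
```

Trace:
`config = {"y": 20}` → config = {'y': 20}
`config["x"] = config["y"] * 2` → config = {'y': 20, 'x': 40}
`config["c"] = config["y"] + config["x"]` → config = {'y': 20, 'x': 40, 'c': 60}
`out = config["c"]` → out = 60
So out = 60

Answer: 60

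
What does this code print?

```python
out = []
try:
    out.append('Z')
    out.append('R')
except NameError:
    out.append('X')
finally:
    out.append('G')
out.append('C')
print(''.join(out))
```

Execution trace: 'Z' (try body) → 'R' (try body, no exception) → 'G' (finally) → 'C' (after the try/except). Output: ZRGC

Answer: ZRGC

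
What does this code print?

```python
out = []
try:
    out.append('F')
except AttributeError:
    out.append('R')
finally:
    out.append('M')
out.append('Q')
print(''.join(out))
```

Execution trace: 'F' (try body, no exception) → 'M' (finally) → 'Q' (after the try/except). Output: FMQ

Answer: FMQ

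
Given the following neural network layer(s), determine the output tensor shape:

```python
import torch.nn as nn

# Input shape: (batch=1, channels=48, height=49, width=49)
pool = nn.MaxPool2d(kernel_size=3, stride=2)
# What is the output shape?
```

Input: (1, 48, 49, 49) -> Output: (1, 48, 24, 24)

Answer: (1, 48, 24, 24)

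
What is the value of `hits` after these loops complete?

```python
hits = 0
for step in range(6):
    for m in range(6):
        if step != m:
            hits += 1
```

6² - 6 (exclude diagonal)
`hits` takes the values: 0 → 1 → 2 → 3 → 4 → 5 → 6 → 7 → 8 → 9 → 10 → 11 → 12 → 13 → 14 → 15 → 16 → 17 → 18 → 19 → 20 → 21 → 22 → 23 → 24 → 25 → 26 → 27 → 28 → 29 → 30

Answer: 30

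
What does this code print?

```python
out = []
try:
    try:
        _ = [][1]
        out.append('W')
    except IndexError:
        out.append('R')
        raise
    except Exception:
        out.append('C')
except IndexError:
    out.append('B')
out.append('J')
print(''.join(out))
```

Execution trace: 'R' (inner except IndexError) → 'B' (outer except IndexError) → 'J' (after the try/except). Output: RBJ

Answer: RBJ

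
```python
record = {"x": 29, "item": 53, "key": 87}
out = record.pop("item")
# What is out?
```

Trace:
`record = {"x": 29, "item": 53, "key": 87}` → record = {'x': 29, 'item': 53, 'key': 87}
`out = record.pop("item")` → record = {'x': 29, 'key': 87}; out = 53
So out = 53

Answer: 53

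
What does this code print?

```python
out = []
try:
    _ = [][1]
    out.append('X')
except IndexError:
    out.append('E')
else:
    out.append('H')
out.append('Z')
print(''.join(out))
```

Execution trace: 'E' (except IndexError) → 'Z' (after the try/except). Output: EZ

Answer: EZ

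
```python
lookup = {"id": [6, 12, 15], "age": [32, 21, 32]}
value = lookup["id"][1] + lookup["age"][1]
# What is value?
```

Trace:
`lookup = {"id": [6, 12, 15], "age": [32, 21, 32]}` → lookup = {'id': [6, 12, 15], 'age': [32, 21, 32]}
`value = lookup["id"][1] + lookup["age"][1]` → value = 33
So value = 33

Answer: 33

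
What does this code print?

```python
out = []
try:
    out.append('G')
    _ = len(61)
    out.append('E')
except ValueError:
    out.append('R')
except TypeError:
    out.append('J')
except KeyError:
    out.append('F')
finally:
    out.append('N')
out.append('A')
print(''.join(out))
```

Execution trace: 'G' (try body) → 'J' (except TypeError) → 'N' (finally) → 'A' (after the try/except). Output: GJNA

Answer: GJNA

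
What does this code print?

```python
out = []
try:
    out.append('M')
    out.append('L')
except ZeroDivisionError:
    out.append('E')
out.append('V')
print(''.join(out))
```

Execution trace: 'M' (try body) → 'L' (try body, no exception) → 'V' (after the try/except). Output: MLV

Answer: MLV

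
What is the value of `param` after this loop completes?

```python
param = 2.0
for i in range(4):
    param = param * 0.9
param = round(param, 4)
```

Exponential decay: 2.0 * 0.9^4
`param` takes the values: 2.0 → 1.8 → 1.62 → 1.458 → 1.3122

Answer: 1.3122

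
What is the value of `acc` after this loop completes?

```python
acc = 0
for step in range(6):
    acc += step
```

Sum of 0 to 5 = 15
`acc` takes the values: 0 → 1 → 3 → 6 → 10 → 15

Answer: 15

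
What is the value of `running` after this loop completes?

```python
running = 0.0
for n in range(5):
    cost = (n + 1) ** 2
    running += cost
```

Sum of squared losses 1² + 2² + ... + 5²
`running` takes the values: 0.0 → 1.0 → 5.0 → 14.0 → 30.0 → 55.0

Answer: 55.0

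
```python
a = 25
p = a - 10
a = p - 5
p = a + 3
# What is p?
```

Trace:
`a = 25` → a = 25
`p = a - 10` → p = 15
`a = p - 5` → a = 10
`p = a + 3` → p = 13
So p = 13

Answer: 13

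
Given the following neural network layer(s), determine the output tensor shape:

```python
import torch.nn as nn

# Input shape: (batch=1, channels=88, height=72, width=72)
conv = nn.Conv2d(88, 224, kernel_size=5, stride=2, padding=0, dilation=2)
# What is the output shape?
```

Input: (1, 88, 72, 72) -> Output: (1, 224, 32, 32)

Answer: (1, 224, 32, 32)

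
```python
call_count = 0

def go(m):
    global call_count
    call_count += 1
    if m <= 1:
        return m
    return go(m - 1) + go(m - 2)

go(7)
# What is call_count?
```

Calls(m) = 1 + Calls(m-1) + Calls(m-2); Calls(0)=Calls(1)=1. For m=7 this gives 41.

Answer: 41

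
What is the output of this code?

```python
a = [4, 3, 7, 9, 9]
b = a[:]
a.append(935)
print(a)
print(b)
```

Key concept: slice [:] creates copy.
Step by step:
`a = [4, 3, 7, 9, 9]` → a = [4, 3, 7, 9, 9]
`b = a[:]` → b = [4, 3, 7, 9, 9]
`a.append(935)` → a = [4, 3, 7, 9, 9, 935]
`print(a)` → prints [4, 3, 7, 9, 9, 935]
`print(b)` → prints [4, 3, 7, 9, 9]

Answer:
[4, 3, 7, 9, 9, 935]
[4, 3, 7, 9, 9]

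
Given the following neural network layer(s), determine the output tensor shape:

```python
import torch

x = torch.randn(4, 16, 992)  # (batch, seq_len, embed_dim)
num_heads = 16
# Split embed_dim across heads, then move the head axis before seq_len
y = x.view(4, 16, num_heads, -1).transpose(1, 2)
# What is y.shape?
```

Input: (4, 16, 992) -> head_dim = 992 // 16 = 62; after view: (4, 16, 16, 62) -> after transpose(1, 2): (4, 16, 16, 62) -> Output: (4, 16, 16, 62)

Answer: (4, 16, 16, 62)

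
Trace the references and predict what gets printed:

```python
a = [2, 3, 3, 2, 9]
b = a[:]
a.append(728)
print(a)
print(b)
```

Key concept: slice [:] creates copy.
Step by step:
`a = [2, 3, 3, 2, 9]` → a = [2, 3, 3, 2, 9]
`b = a[:]` → b = [2, 3, 3, 2, 9]
`a.append(728)` → a = [2, 3, 3, 2, 9, 728]
`print(a)` → prints [2, 3, 3, 2, 9, 728]
`print(b)` → prints [2, 3, 3, 2, 9]

Answer:
[2, 3, 3, 2, 9, 728]
[2, 3, 3, 2, 9]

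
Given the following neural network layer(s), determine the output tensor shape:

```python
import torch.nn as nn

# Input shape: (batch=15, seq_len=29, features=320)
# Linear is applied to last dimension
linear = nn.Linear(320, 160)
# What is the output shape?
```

Input: (15, 29, 320) -> Output: (15, 29, 160)

Answer: (15, 29, 160)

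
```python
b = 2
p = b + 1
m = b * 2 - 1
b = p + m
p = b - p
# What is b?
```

Trace:
`b = 2` → b = 2
`p = b + 1` → p = 3
`m = b * 2 - 1` → m = 3
`b = p + m` → b = 6
`p = b - p` → p = 3
So b = 6

Answer: 6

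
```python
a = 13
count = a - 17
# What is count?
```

Trace:
`a = 13` → a = 13
`count = a - 17` → count = -4
So count = -4

Answer: -4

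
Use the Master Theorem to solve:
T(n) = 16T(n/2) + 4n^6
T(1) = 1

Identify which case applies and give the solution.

a=16, b=2, f(n)=4n^6. log_2(16) = 4. Since c=6 > 4 and the regularity condition holds (16(n/2)^6 = (16/2^6)n^6 with 16/2^6 < 1), Case 3 applies: T(n) = Θ(f(n)) = O(n^6).

Answer: O(n^6) - Case 3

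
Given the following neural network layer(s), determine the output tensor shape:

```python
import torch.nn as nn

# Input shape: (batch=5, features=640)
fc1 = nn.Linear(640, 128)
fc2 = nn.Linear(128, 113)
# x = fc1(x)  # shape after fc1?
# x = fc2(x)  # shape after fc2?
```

Input: (5, 640) -> after fc1: (5, 128) -> Output: (5, 113)

Answer: (5, 113)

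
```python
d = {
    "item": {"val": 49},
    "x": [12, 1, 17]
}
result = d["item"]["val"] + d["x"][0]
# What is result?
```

Trace:
`d = { ...` → d = {'item': {'val': 49}, 'x': [12, 1, 17]}
`result = d["item"]["val"] + d["x"][0]` → result = 61
So result = 61

Answer: 61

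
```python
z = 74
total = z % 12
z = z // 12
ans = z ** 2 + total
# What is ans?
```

Trace:
`z = 74` → z = 74
`total = z % 12` → total = 2
`z = z // 12` → z = 6
`ans = z ** 2 + total` → ans = 38
So ans = 38

Answer: 38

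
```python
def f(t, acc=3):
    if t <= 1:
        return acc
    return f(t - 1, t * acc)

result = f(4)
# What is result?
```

Accumulator trace (n, acc): (4, 3) -> (3, 12) -> (2, 36) -> (1, 72) -> return 72

Answer: 72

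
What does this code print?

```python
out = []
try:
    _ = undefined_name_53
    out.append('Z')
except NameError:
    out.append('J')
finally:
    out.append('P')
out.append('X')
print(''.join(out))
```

Execution trace: 'J' (except NameError) → 'P' (finally) → 'X' (after the try/except). Output: JPX

Answer: JPX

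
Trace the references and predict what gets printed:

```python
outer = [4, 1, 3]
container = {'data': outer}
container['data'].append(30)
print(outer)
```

Key concept: dict holds reference to list.
Step by step:
`outer = [4, 1, 3]` → outer = [4, 1, 3]
`container = {'data': outer}` → container = {'data': [4, 1, 3]}
`container['data'].append(30)` → outer = [4, 1, 3, 30]; container = {'data': [4, 1, 3, 30]}
`print(outer)` → prints [4, 1, 3, 30]

Answer: [4, 1, 3, 30]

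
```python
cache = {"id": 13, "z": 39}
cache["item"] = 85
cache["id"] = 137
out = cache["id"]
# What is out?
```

Trace:
`cache = {"id": 13, "z": 39}` → cache = {'id': 13, 'z': 39}
`cache["item"] = 85` → cache = {'id': 13, 'z': 39, 'item': 85}
`cache["id"] = 137` → cache = {'id': 137, 'z': 39, 'item': 85}
`out = cache["id"]` → out = 137
So out = 137

Answer: 137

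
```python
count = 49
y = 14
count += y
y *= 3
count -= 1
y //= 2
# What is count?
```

Trace:
`count = 49` → count = 49
`y = 14` → y = 14
`count += y` → count = 63
`y *= 3` → y = 42
`count -= 1` → count = 62
`y //= 2` → y = 21
So count = 62

Answer: 62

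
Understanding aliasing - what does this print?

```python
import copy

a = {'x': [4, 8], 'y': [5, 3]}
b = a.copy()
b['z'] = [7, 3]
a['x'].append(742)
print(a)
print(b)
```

Key concept: shallow copy of dict with mutable values.
Step by step:
`a = {'x': [4, 8], 'y': [5, 3]}` → a = {'x': [4, 8], 'y': [5, 3]}
`b = a.copy()` → b = {'x': [4, 8], 'y': [5, 3]}
`b['z'] = [7, 3]` → b = {'x': [4, 8], 'y': [5, 3], 'z': [7, 3]}
`a['x'].append(742)` → a = {'x': [4, 8, 742], 'y': [5, 3]}; b = {'x': [4, 8, 742], 'y': [5, 3], 'z': [7, 3]}
`print(a)` → prints {'x': [4, 8, 742], 'y': [5, 3]}
`print(b)` → prints {'x': [4, 8, 742], 'y': [5, 3], 'z': [7, 3]}

Answer:
{'x': [4, 8, 742], 'y': [5, 3]}
{'x': [4, 8, 742], 'y': [5, 3], 'z': [7, 3]}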